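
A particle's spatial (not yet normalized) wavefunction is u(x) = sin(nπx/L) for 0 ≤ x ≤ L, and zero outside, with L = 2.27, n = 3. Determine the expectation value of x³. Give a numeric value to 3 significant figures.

⟨x³⟩ = ∫ x³·|u|² dx / ∫|u|² dx (integrals over the domain).
With sin²θ = (1 − cos2θ)/2 on 0 ≤ x ≤ L: ∫sin²(nπx/L) dx = L/2, ∫x·sin²(nπx/L) dx = L²/4, ∫x²·sin²(nπx/L) dx = L³·(1/6 − 1/(4n²π²)); higher powers xᵏ the same way, integrating xᵏ·cos(2nπx/L) by parts.
State is unnormalized: ∫|u|² dx = 1.1350, and ∫u*·x³·u dx = 3.2070, so ⟨x³⟩ = 3.2070 / 1.1350.
⟨x³⟩ = 2.8255.

2.83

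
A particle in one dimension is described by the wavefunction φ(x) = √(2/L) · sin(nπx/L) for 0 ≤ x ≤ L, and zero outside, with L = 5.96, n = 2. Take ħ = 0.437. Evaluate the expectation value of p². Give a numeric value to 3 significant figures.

p² φ = −ħ² d²φ/dx²; ⟨p²⟩ = −ħ² ∫ φ*·φ'' dx.
d/dx sin(nπx/L) = (nπ/L)·cos(nπx/L) and d²/dx² sin(nπx/L) = −(nπ/L)²·sin(nπx/L); on 0 ≤ x ≤ L, ∫sin²(nπx/L) dx = L/2 and ∫sin(nπx/L)·cos(nπx/L) dx = 0.
⟨p²⟩ = 0.21224.

0.212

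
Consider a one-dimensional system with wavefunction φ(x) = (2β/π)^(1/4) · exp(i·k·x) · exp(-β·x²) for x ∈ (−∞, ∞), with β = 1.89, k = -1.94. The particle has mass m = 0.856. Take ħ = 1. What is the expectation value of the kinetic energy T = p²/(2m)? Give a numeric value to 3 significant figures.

3.30

T = −(ħ²/2m) d²/dx², so ⟨T⟩ = −(ħ²/2m) ∫ φ*·φ'' dx; with m = 0.856.
Gaussian moments: ∫x^(2j)·e^(−2βx²) dx = (2j−1)!!/(4β)^j · √(π/(2β)), odd powers integrate to 0; here √(π/(2β)) = 0.91165. Derivatives: φ′ = (ik − 2βx)·φ, φ″ = ((ik − 2βx)² − 2β)·φ; the odd-in-x pieces drop out.
⟨T⟩ = 3.3023.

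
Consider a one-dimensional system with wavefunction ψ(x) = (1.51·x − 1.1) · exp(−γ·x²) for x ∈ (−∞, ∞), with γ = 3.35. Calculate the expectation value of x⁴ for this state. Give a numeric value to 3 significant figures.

⟨x⁴⟩ = ∫ x⁴·|ψ|² dx / ∫|ψ|² dx (integrals over the domain).
Expand each integrand as polynomial × e^(−2γx²) and use ∫x^(2j)·e^(−2γx²) dx = (2j−1)!!/(4γ)^j · √(π/(2γ)), odd powers → 0; here √(π/(2γ)) = 0.68476.
State is unnormalized: ∫|ψ|² dx = 0.94507, and ∫ψ*·x⁴·ψ dx = 0.023577, so ⟨x⁴⟩ = 0.023577 / 0.94507.
⟨x⁴⟩ = 0.024947.

0.0249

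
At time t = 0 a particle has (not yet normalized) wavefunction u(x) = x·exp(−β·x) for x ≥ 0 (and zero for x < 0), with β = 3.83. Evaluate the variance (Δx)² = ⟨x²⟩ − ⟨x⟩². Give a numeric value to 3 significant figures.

Compute ⟨x⟩ and ⟨x²⟩ separately, then (Δx)² = ⟨x²⟩ − ⟨x⟩².
Every integrand reduces to terms xʲ·e^(−2βx) on [0, ∞); use ∫₀^∞ xʲ·e^(−2βx) dx = j!/(2β)^(j+1).
Normalization: ∫|u|² dx = 0.0044498.
⟨x⟩ = 0.39164 and ⟨x²⟩ = 0.20451.
(Δx)² = 0.20451 − (0.39164)² = 0.051129.

0.0511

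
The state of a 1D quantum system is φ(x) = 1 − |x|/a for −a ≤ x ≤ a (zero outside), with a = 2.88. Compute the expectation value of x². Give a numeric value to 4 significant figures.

0.8294

⟨x²⟩ = ∫ x²·|φ|² dx / ∫|φ|² dx (integrals over the domain).
φ is even, so ∫ over [−a, a] = 2∫₀ᵃ with φ = 1 − x/a there: ∫₀ᵃ (1 − x/a)² dx = a/3, ∫₀ᵃ x²(1 − x/a)² dx = a³/30, ∫₀ᵃ x⁴(1 − x/a)² dx = a⁵/105.
State is unnormalized: ∫|φ|² dx = 1.9200, and ∫φ*·x²·φ dx = 1.5925, so ⟨x²⟩ = 1.5925 / 1.9200.
⟨x²⟩ = 0.82944.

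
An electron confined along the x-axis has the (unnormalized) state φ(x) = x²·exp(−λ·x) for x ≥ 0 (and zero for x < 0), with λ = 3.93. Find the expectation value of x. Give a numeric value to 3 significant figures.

⟨x⟩ = ∫ x·|φ|² dx / ∫|φ|² dx (integrals over the domain).
Every integrand reduces to terms xʲ·e^(−2λx) on [0, ∞); use ∫₀^∞ xʲ·e^(−2λx) dx = j!/(2λ)^(j+1).
State is unnormalized: ∫|φ|² dx = 0.00080002, and ∫φ*·x·φ dx = 0.00050892, so ⟨x⟩ = 0.00050892 / 0.00080002.
⟨x⟩ = 0.63613.

0.636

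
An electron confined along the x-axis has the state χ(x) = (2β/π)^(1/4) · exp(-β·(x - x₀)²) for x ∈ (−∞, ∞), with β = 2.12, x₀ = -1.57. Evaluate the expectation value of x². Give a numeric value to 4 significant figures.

⟨x²⟩ = ∫ x²·|χ|² dx (integrals over the domain).
Gaussian moments (u = x − x₀): ∫u^(2j)·e^(−2βu²) du = (2j−1)!!/(4β)^j · √(π/(2β)), odd powers integrate to 0; here √(π/(2β)) = 0.86078.
⟨x²⟩ = 2.5828.

2.583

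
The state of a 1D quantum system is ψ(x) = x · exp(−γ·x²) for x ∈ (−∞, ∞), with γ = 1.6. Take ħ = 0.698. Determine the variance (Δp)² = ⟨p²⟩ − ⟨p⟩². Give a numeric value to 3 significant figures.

2.34

Compute ⟨p⟩ and ⟨p²⟩ separately; (Δp)² = ⟨p²⟩ − ⟨p⟩².
Expand each integrand as polynomial × e^(−2γx²) and use ∫x^(2j)·e^(−2γx²) dx = (2j−1)!!/(4γ)^j · √(π/(2γ)), odd powers → 0; here √(π/(2γ)) = 0.99083. Differentiate with the product rule, d/dx e^(−γx²) = −2γx·e^(−γx²).
Normalization: ∫|ψ|² dx = 0.15482.
⟨p⟩ = 0.0000 and ⟨p²⟩ = 2.3386.
(Δp)² = 2.3386 − (0.0000)² = 2.3386.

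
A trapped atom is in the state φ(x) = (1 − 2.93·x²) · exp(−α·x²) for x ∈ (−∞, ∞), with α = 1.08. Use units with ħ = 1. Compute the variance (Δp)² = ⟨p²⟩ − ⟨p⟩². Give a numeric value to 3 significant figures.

5.88

Compute ⟨p⟩ and ⟨p²⟩ separately; (Δp)² = ⟨p²⟩ − ⟨p⟩².
Expand each integrand as polynomial × e^(−2αx²) and use ∫x^(2j)·e^(−2αx²) dx = (2j−1)!!/(4α)^j · √(π/(2α)), odd powers → 0; here √(π/(2α)) = 1.2060. Differentiate with the product rule, d/dx e^(−αx²) = −2αx·e^(−αx²).
Normalization: ∫|φ|² dx = 1.2344.
⟨p⟩ = 0.0000 and ⟨p²⟩ = 5.8841.
(Δp)² = 5.8841 − (0.0000)² = 5.8841.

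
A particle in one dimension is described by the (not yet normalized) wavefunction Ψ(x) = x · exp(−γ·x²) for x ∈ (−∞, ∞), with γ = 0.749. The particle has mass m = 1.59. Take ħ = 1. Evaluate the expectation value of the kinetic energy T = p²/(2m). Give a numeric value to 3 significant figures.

0.707

T = −(ħ²/2m) d²/dx², so ⟨T⟩ = −(ħ²/2m) ∫ Ψ*·Ψ'' dx / ∫|Ψ|² dx; with m = 1.59.
Expand each integrand as polynomial × e^(−2γx²) and use ∫x^(2j)·e^(−2γx²) dx = (2j−1)!!/(4γ)^j · √(π/(2γ)), odd powers → 0; here √(π/(2γ)) = 1.4482. Differentiate with the product rule, d/dx e^(−γx²) = −2γx·e^(−γx²).
State is unnormalized: ∫|Ψ|² dx = 0.48337, and ∫Ψ*·(−ħ²/2m · Ψ'') dx = 0.34155, so ⟨T⟩ = 0.34155 / 0.48337.
⟨T⟩ = 0.70660.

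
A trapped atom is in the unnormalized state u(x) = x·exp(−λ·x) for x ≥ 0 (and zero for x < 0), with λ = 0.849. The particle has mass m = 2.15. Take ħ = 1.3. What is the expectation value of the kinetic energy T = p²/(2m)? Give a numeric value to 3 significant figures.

T = −(ħ²/2m) d²/dx², so ⟨T⟩ = −(ħ²/2m) ∫ u*·u'' dx / ∫|u|² dx; with m = 2.15.
Differentiate x·exp(−λ·x) with the product rule; every integrand then reduces to terms xʲ·e^(−2λx) on [0, ∞), with ∫₀^∞ xʲ·e^(−2λx) dx = j!/(2λ)^(j+1).
State is unnormalized: ∫|u|² dx = 0.40852, and ∫u*·(−ħ²/2m · u'') dx = 0.11573, so ⟨T⟩ = 0.11573 / 0.40852.
⟨T⟩ = 0.28329.

0.283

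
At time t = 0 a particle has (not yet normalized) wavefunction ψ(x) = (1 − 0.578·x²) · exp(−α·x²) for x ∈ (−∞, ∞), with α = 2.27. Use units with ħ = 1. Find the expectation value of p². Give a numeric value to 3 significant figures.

2.96

p² ψ = −ħ² d²ψ/dx²; ⟨p²⟩ = −ħ² ∫ ψ*·ψ'' dx / ∫|ψ|² dx.
Expand each integrand as polynomial × e^(−2αx²) and use ∫x^(2j)·e^(−2αx²) dx = (2j−1)!!/(4α)^j · √(π/(2α)), odd powers → 0; here √(π/(2α)) = 0.83185. Differentiate with the product rule, d/dx e^(−αx²) = −2αx·e^(−αx²).
State is unnormalized: ∫|ψ|² dx = 0.73606, and ∫ψ*·(−ħ² ψ'') dx = 2.1823, so ⟨p²⟩ = 2.1823 / 0.73606.
⟨p²⟩ = 2.9648.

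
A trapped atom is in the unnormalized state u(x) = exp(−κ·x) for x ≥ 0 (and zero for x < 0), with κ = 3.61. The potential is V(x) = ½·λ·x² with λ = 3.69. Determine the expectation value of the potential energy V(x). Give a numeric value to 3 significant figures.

0.0708

⟨V⟩ = ∫ V(x)·|u|² dx / ∫|u|² dx.
Every integrand reduces to terms xʲ·e^(−2κx) on [0, ∞); use ∫₀^∞ xʲ·e^(−2κx) dx = j!/(2κ)^(j+1).
State is unnormalized: ∫|u|² dx = 0.13850, and ∫u*·V(x)·u dx = 0.0098043, so ⟨V⟩ = 0.0098043 / 0.13850.
⟨V⟩ = 0.070787.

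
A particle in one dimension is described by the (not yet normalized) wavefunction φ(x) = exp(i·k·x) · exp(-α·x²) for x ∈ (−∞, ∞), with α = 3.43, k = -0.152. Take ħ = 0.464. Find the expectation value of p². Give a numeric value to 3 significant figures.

0.743

p² φ = −ħ² d²φ/dx²; ⟨p²⟩ = −ħ² ∫ φ*·φ'' dx / ∫|φ|² dx.
Gaussian moments: ∫x^(2j)·e^(−2αx²) dx = (2j−1)!!/(4α)^j · √(π/(2α)), odd powers integrate to 0; here √(π/(2α)) = 0.67673. Derivatives: φ′ = (ik − 2αx)·φ, φ″ = ((ik − 2αx)² − 2α)·φ; the odd-in-x pieces drop out.
State is unnormalized: ∫|φ|² dx = 0.67673, and ∫φ*·(−ħ² φ'') dx = 0.50310, so ⟨p²⟩ = 0.50310 / 0.67673.
⟨p²⟩ = 0.74344.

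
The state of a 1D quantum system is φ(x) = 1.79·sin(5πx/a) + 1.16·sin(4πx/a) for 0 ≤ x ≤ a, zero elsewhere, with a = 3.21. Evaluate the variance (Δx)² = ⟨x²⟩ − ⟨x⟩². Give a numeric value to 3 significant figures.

0.490

Compute ⟨x⟩ and ⟨x²⟩ separately, then (Δx)² = ⟨x²⟩ − ⟨x⟩².
On 0 ≤ x ≤ a (j ≠ l): ∫sin²(jπx/a) dx = a/2, ∫sin(jπx/a)·sin(lπx/a) dx = 0; diagonal moments ∫x·sin²(jπx/a) dx = a²/4, ∫x²·sin²(jπx/a) dx = a³·(1/6 − 1/(4j²π²)); cross terms ∫x·sin(jπx/a)·sin(lπx/a) dx = 0 for j + l even and −4jla²/(π²(j² − l²)²) for j + l odd, ∫x²·sin(jπx/a)·sin(lπx/a) dx = (−1)^(j+l)·4jla³/(π²(j² − l²)²); higher powers the same way via product-to-sum and parts.
Normalization: ∫|φ|² dx = 7.3023.
⟨x⟩ = 1.0186 and ⟨x²⟩ = 1.5280.
(Δx)² = 1.5280 − (1.0186)² = 0.49045.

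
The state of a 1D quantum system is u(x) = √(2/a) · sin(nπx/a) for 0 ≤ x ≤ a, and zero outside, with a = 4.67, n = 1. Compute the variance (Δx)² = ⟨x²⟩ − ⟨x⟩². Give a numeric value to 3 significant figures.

0.713

Compute ⟨x⟩ and ⟨x²⟩ separately, then (Δx)² = ⟨x²⟩ − ⟨x⟩².
With sin²θ = (1 − cos2θ)/2 on 0 ≤ x ≤ a: ∫sin²(nπx/a) dx = a/2, ∫x·sin²(nπx/a) dx = a²/4, ∫x²·sin²(nπx/a) dx = a³·(1/6 − 1/(4n²π²)); higher powers xᵏ the same way, integrating xᵏ·cos(2nπx/a) by parts.
⟨x⟩ = 2.3350 and ⟨x²⟩ = 6.1648.
(Δx)² = 6.1648 − (2.3350)² = 0.71256.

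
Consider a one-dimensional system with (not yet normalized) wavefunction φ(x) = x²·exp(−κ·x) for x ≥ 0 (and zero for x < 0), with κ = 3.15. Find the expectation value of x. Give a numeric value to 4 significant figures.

0.7937

⟨x⟩ = ∫ x·|φ|² dx / ∫|φ|² dx (integrals over the domain).
Every integrand reduces to terms xʲ·e^(−2κx) on [0, ∞); use ∫₀^∞ xʲ·e^(−2κx) dx = j!/(2κ)^(j+1).
State is unnormalized: ∫|φ|² dx = 0.0024183, and ∫φ*·x·φ dx = 0.0019193, so ⟨x⟩ = 0.0019193 / 0.0024183.
⟨x⟩ = 0.79365.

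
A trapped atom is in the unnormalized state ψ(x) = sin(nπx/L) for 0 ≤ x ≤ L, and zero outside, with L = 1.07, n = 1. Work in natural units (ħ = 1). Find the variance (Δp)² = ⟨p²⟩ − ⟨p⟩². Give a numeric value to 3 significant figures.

8.62

Compute ⟨p⟩ and ⟨p²⟩ separately; (Δp)² = ⟨p²⟩ − ⟨p⟩².
d/dx sin(nπx/L) = (nπ/L)·cos(nπx/L) and d²/dx² sin(nπx/L) = −(nπ/L)²·sin(nπx/L); on 0 ≤ x ≤ L, ∫sin²(nπx/L) dx = L/2 and ∫sin(nπx/L)·cos(nπx/L) dx = 0.
Normalization: ∫|ψ|² dx = 0.53500.
⟨p⟩ = 0.0000 and ⟨p²⟩ = 8.6205.
(Δp)² = 8.6205 − (0.0000)² = 8.6205.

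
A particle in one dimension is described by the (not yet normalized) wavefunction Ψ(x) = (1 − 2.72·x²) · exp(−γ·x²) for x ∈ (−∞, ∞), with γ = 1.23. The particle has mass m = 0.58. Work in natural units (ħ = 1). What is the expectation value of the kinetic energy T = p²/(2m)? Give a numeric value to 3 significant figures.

5.55

T = −(ħ²/2m) d²/dx², so ⟨T⟩ = −(ħ²/2m) ∫ Ψ*·Ψ'' dx / ∫|Ψ|² dx; with m = 0.58.
Expand each integrand as polynomial × e^(−2γx²) and use ∫x^(2j)·e^(−2γx²) dx = (2j−1)!!/(4γ)^j · √(π/(2γ)), odd powers → 0; here √(π/(2γ)) = 1.1301. Differentiate with the product rule, d/dx e^(−γx²) = −2γx·e^(−γx²).
State is unnormalized: ∫|Ψ|² dx = 0.91674, and ∫Ψ*·(−ħ²/2m · Ψ'') dx = 5.0868, so ⟨T⟩ = 5.0868 / 0.91674.
⟨T⟩ = 5.5488.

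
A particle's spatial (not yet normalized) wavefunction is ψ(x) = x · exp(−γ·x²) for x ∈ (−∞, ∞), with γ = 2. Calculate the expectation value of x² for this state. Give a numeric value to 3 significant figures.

⟨x²⟩ = ∫ x²·|ψ|² dx / ∫|ψ|² dx (integrals over the domain).
Expand each integrand as polynomial × e^(−2γx²) and use ∫x^(2j)·e^(−2γx²) dx = (2j−1)!!/(4γ)^j · √(π/(2γ)), odd powers → 0; here √(π/(2γ)) = 0.88623.
State is unnormalized: ∫|ψ|² dx = 0.11078, and ∫ψ*·x²·ψ dx = 0.041542, so ⟨x²⟩ = 0.041542 / 0.11078.
⟨x²⟩ = 0.37500.

0.375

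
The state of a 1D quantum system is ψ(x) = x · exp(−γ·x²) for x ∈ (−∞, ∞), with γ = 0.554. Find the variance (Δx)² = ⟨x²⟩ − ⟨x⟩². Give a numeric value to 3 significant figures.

Compute ⟨x⟩ and ⟨x²⟩ separately, then (Δx)² = ⟨x²⟩ − ⟨x⟩².
Expand each integrand as polynomial × e^(−2γx²) and use ∫x^(2j)·e^(−2γx²) dx = (2j−1)!!/(4γ)^j · √(π/(2γ)), odd powers → 0; here √(π/(2γ)) = 1.6839.
Normalization: ∫|ψ|² dx = 0.75986.
⟨x⟩ = 0.0000 and ⟨x²⟩ = 1.3538.
(Δx)² = 1.3538 − (0.0000)² = 1.3538.

1.35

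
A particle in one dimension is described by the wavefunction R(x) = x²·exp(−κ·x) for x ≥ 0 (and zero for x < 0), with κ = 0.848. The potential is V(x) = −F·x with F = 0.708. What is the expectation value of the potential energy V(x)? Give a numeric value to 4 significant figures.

-2.087

⟨V⟩ = ∫ V(x)·|R|² dx / ∫|R|² dx.
Every integrand reduces to terms xʲ·e^(−2κx) on [0, ∞); use ∫₀^∞ xʲ·e^(−2κx) dx = j!/(2κ)^(j+1).
State is unnormalized: ∫|R|² dx = 1.7103, and ∫R*·V(x)·R dx = -3.5699, so ⟨V⟩ = -3.5699 / 1.7103.
⟨V⟩ = -2.0873.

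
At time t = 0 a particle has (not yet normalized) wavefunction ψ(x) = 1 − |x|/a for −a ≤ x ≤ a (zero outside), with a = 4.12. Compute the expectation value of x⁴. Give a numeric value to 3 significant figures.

⟨x⁴⟩ = ∫ x⁴·|ψ|² dx / ∫|ψ|² dx (integrals over the domain).
ψ is even, so ∫ over [−a, a] = 2∫₀ᵃ with ψ = 1 − x/a there: ∫₀ᵃ (1 − x/a)² dx = a/3, ∫₀ᵃ x²(1 − x/a)² dx = a³/30, ∫₀ᵃ x⁴(1 − x/a)² dx = a⁵/105.
State is unnormalized: ∫|ψ|² dx = 2.7467, and ∫ψ*·x⁴·ψ dx = 22.611, so ⟨x⁴⟩ = 22.611 / 2.7467.
⟨x⁴⟩ = 8.2323.

8.23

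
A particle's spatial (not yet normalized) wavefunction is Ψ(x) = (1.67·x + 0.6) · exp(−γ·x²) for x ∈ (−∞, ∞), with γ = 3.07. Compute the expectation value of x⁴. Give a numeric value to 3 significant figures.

⟨x⁴⟩ = ∫ x⁴·|Ψ|² dx / ∫|Ψ|² dx (integrals over the domain).
Expand each integrand as polynomial × e^(−2γx²) and use ∫x^(2j)·e^(−2γx²) dx = (2j−1)!!/(4γ)^j · √(π/(2γ)), odd powers → 0; here √(π/(2γ)) = 0.71530.
State is unnormalized: ∫|Ψ|² dx = 0.41996, and ∫Ψ*·x⁴·Ψ dx = 0.021282, so ⟨x⁴⟩ = 0.021282 / 0.41996.
⟨x⁴⟩ = 0.050676.

0.0507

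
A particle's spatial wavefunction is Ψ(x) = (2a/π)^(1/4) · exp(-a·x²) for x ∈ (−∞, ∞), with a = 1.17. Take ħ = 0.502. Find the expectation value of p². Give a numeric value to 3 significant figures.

0.295

p² Ψ = −ħ² d²Ψ/dx²; ⟨p²⟩ = −ħ² ∫ Ψ*·Ψ'' dx.
Gaussian moments: ∫x^(2j)·e^(−2ax²) dx = (2j−1)!!/(4a)^j · √(π/(2a)), odd powers integrate to 0; here √(π/(2a)) = 1.1587. Derivatives: d/dx e^(−ax²) = −2ax·e^(−ax²), d²/dx² e^(−ax²) = (4a²x² − 2a)·e^(−ax²).
⟨p²⟩ = 0.29484.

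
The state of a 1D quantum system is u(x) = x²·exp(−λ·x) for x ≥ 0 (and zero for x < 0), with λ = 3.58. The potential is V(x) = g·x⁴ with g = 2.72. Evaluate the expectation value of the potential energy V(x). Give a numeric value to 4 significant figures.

1.739

⟨V⟩ = ∫ V(x)·|u|² dx / ∫|u|² dx.
Every integrand reduces to terms xʲ·e^(−2λx) on [0, ∞); use ∫₀^∞ xʲ·e^(−2λx) dx = j!/(2λ)^(j+1).
State is unnormalized: ∫|u|² dx = 0.0012754, and ∫u*·V(x)·u dx = 0.0022175, so ⟨V⟩ = 0.0022175 / 0.0012754.
⟨V⟩ = 1.7387.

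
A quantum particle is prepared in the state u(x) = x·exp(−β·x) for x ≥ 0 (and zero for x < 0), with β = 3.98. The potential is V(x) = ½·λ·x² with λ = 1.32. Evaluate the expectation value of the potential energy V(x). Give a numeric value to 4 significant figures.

0.1250

⟨V⟩ = ∫ V(x)·|u|² dx / ∫|u|² dx.
Every integrand reduces to terms xʲ·e^(−2βx) on [0, ∞); use ∫₀^∞ xʲ·e^(−2βx) dx = j!/(2β)^(j+1).
State is unnormalized: ∫|u|² dx = 0.0039654, and ∫u*·V(x)·u dx = 0.00049567, so ⟨V⟩ = 0.00049567 / 0.0039654.
⟨V⟩ = 0.12500.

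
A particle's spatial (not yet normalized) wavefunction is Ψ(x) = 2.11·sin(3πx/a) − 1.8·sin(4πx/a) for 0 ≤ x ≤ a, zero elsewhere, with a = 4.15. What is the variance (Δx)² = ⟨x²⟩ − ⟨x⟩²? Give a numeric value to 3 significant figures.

0.694

Compute ⟨x⟩ and ⟨x²⟩ separately, then (Δx)² = ⟨x²⟩ − ⟨x⟩².
On 0 ≤ x ≤ a (j ≠ l): ∫sin²(jπx/a) dx = a/2, ∫sin(jπx/a)·sin(lπx/a) dx = 0; diagonal moments ∫x·sin²(jπx/a) dx = a²/4, ∫x²·sin²(jπx/a) dx = a³·(1/6 − 1/(4j²π²)); cross terms ∫x·sin(jπx/a)·sin(lπx/a) dx = 0 for j + l even and −4jla²/(π²(j² − l²)²) for j + l odd, ∫x²·sin(jπx/a)·sin(lπx/a) dx = (−1)^(j+l)·4jla³/(π²(j² − l²)²); higher powers the same way via product-to-sum and parts.
Normalization: ∫|Ψ|² dx = 15.961.
⟨x⟩ = 2.8885 and ⟨x²⟩ = 9.0378.
(Δx)² = 9.0378 − (2.8885)² = 0.69433.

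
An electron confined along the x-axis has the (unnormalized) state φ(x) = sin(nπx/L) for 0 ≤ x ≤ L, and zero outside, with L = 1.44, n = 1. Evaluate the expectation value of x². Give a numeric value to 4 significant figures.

0.5862

⟨x²⟩ = ∫ x²·|φ|² dx / ∫|φ|² dx (integrals over the domain).
With sin²θ = (1 − cos2θ)/2 on 0 ≤ x ≤ L: ∫sin²(nπx/L) dx = L/2, ∫x·sin²(nπx/L) dx = L²/4, ∫x²·sin²(nπx/L) dx = L³·(1/6 − 1/(4n²π²)); higher powers xᵏ the same way, integrating xᵏ·cos(2nπx/L) by parts.
State is unnormalized: ∫|φ|² dx = 0.72000, and ∫φ*·x²·φ dx = 0.42203, so ⟨x²⟩ = 0.42203 / 0.72000.
⟨x²⟩ = 0.58615.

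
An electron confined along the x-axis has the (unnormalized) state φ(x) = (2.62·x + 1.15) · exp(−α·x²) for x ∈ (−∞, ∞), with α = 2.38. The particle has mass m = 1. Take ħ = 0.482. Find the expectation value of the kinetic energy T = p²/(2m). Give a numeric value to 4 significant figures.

0.4716

T = −(ħ²/2m) d²/dx², so ⟨T⟩ = −(ħ²/2m) ∫ φ*·φ'' dx / ∫|φ|² dx; with m = 1.
Expand each integrand as polynomial × e^(−2αx²) and use ∫x^(2j)·e^(−2αx²) dx = (2j−1)!!/(4α)^j · √(π/(2α)), odd powers → 0; here √(π/(2α)) = 0.81240. Differentiate with the product rule, d/dx e^(−αx²) = −2αx·e^(−αx²).
State is unnormalized: ∫|φ|² dx = 1.6602, and ∫φ*·(−ħ²/2m · φ'') dx = 0.78288, so ⟨T⟩ = 0.78288 / 1.6602.
⟨T⟩ = 0.47156.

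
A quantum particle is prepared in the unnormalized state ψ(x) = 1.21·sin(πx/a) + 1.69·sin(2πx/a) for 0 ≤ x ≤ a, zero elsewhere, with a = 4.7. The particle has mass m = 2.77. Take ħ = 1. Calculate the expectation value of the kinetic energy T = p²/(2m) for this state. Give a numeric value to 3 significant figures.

0.241

T = −(ħ²/2m) d²/dx², so ⟨T⟩ = −(ħ²/2m) ∫ ψ*·ψ'' dx / ∫|ψ|² dx; with m = 2.77.
d²/dx² sin(jπx/a) = −(jπ/a)²·sin(jπx/a); on 0 ≤ x ≤ a, ∫sin²(jπx/a) dx = a/2 and ∫sin(jπx/a)·sin(lπx/a) dx = 0 for j ≠ l, so only diagonal terms survive in ∫|ψ|² and ∫ψ·ψ″; ∫ψ·ψ′ dx = [ψ²/2] between the walls = 0.
State is unnormalized: ∫|ψ|² dx = 10.152, and ∫ψ*·(−ħ²/2m · ψ'') dx = 2.4427, so ⟨T⟩ = 2.4427 / 10.152.
⟨T⟩ = 0.24060.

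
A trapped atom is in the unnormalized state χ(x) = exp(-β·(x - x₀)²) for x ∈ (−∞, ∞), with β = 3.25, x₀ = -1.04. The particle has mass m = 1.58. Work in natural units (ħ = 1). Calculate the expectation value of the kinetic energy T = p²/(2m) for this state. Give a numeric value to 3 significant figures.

T = −(ħ²/2m) d²/dx², so ⟨T⟩ = −(ħ²/2m) ∫ χ*·χ'' dx / ∫|χ|² dx; with m = 1.58.
Gaussian moments (u = x − x₀): ∫u^(2j)·e^(−2βu²) du = (2j−1)!!/(4β)^j · √(π/(2β)), odd powers integrate to 0; here √(π/(2β)) = 0.69521. Derivatives: d/dx e^(−βu²) = −2βu·e^(−βu²), d²/dx² e^(−βu²) = (4β²u² − 2β)·e^(−βu²).
State is unnormalized: ∫|χ|² dx = 0.69521, and ∫χ*·(−ħ²/2m · χ'') dx = 0.71501, so ⟨T⟩ = 0.71501 / 0.69521.
⟨T⟩ = 1.0285.

1.03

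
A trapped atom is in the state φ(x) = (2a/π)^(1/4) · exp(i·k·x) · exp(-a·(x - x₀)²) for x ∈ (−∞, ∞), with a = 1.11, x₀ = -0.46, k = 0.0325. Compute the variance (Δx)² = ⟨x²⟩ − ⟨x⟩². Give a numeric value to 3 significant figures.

Compute ⟨x⟩ and ⟨x²⟩ separately, then (Δx)² = ⟨x²⟩ − ⟨x⟩².
Gaussian moments (u = x − x₀): ∫u^(2j)·e^(−2au²) du = (2j−1)!!/(4a)^j · √(π/(2a)), odd powers integrate to 0; here √(π/(2a)) = 1.1896.
⟨x⟩ = -0.46000 and ⟨x²⟩ = 0.43683.
(Δx)² = 0.43683 − (-0.46000)² = 0.22523.

0.225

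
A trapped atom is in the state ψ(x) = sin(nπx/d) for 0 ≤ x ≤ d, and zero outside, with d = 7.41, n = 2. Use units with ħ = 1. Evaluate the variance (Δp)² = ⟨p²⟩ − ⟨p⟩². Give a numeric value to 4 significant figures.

Compute ⟨p⟩ and ⟨p²⟩ separately; (Δp)² = ⟨p²⟩ − ⟨p⟩².
d/dx sin(nπx/d) = (nπ/d)·cos(nπx/d) and d²/dx² sin(nπx/d) = −(nπ/d)²·sin(nπx/d); on 0 ≤ x ≤ d, ∫sin²(nπx/d) dx = d/2 and ∫sin(nπx/d)·cos(nπx/d) dx = 0.
Normalization: ∫|ψ|² dx = 3.7050.
⟨p⟩ = 0.0000 and ⟨p²⟩ = 0.71899.
(Δp)² = 0.71899 − (0.0000)² = 0.71899.

0.7190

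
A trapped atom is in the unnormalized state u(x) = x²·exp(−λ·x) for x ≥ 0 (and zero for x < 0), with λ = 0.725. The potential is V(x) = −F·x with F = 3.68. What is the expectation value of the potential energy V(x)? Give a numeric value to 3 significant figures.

⟨V⟩ = ∫ V(x)·|u|² dx / ∫|u|² dx.
Every integrand reduces to terms xʲ·e^(−2λx) on [0, ∞); use ∫₀^∞ xʲ·e^(−2λx) dx = j!/(2λ)^(j+1).
State is unnormalized: ∫|u|² dx = 3.7443, and ∫u*·V(x)·u dx = -47.514, so ⟨V⟩ = -47.514 / 3.7443.
⟨V⟩ = -12.690.

-12.7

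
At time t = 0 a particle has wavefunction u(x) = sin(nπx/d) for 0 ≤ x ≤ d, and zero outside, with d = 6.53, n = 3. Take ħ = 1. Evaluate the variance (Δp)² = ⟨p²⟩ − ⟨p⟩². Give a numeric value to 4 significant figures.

2.083

Compute ⟨p⟩ and ⟨p²⟩ separately; (Δp)² = ⟨p²⟩ − ⟨p⟩².
d/dx sin(nπx/d) = (nπ/d)·cos(nπx/d) and d²/dx² sin(nπx/d) = −(nπ/d)²·sin(nπx/d); on 0 ≤ x ≤ d, ∫sin²(nπx/d) dx = d/2 and ∫sin(nπx/d)·cos(nπx/d) dx = 0.
Normalization: ∫|u|² dx = 3.2650.
⟨p⟩ = 0.0000 and ⟨p²⟩ = 2.0831.
(Δp)² = 2.0831 − (0.0000)² = 2.0831.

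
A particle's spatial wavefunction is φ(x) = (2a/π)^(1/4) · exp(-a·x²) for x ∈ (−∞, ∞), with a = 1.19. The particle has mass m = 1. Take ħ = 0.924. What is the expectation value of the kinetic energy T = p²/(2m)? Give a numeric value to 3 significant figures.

T = −(ħ²/2m) d²/dx², so ⟨T⟩ = −(ħ²/2m) ∫ φ*·φ'' dx; with m = 1.
Gaussian moments: ∫x^(2j)·e^(−2ax²) dx = (2j−1)!!/(4a)^j · √(π/(2a)), odd powers integrate to 0; here √(π/(2a)) = 1.1489. Derivatives: d/dx e^(−ax²) = −2ax·e^(−ax²), d²/dx² e^(−ax²) = (4a²x² − 2a)·e^(−ax²).
⟨T⟩ = 0.50800.

0.508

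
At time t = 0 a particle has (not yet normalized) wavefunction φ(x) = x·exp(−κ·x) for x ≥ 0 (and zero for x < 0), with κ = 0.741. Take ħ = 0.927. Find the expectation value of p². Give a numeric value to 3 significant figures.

0.472

p² φ = −ħ² d²φ/dx²; ⟨p²⟩ = −ħ² ∫ φ*·φ'' dx / ∫|φ|² dx.
Differentiate x·exp(−κ·x) with the product rule; every integrand then reduces to terms xʲ·e^(−2κx) on [0, ∞), with ∫₀^∞ xʲ·e^(−2κx) dx = j!/(2κ)^(j+1).
State is unnormalized: ∫|φ|² dx = 0.61445, and ∫φ*·(−ħ² φ'') dx = 0.28992, so ⟨p²⟩ = 0.28992 / 0.61445.
⟨p²⟩ = 0.47184.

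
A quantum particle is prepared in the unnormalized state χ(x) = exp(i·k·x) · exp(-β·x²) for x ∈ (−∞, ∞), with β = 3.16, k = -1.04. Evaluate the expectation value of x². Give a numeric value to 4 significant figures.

⟨x²⟩ = ∫ x²·|χ|² dx / ∫|χ|² dx (integrals over the domain).
Gaussian moments: ∫x^(2j)·e^(−2βx²) dx = (2j−1)!!/(4β)^j · √(π/(2β)), odd powers integrate to 0; here √(π/(2β)) = 0.70504.
State is unnormalized: ∫|χ|² dx = 0.70504, and ∫χ*·x²·χ dx = 0.055779, so ⟨x²⟩ = 0.055779 / 0.70504.
⟨x²⟩ = 0.079114.

0.07911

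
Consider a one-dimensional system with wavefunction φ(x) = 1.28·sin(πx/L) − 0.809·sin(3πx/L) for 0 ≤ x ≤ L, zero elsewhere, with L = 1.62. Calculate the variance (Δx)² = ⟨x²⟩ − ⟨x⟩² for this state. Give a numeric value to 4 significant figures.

Compute ⟨x⟩ and ⟨x²⟩ separately, then (Δx)² = ⟨x²⟩ − ⟨x⟩².
On 0 ≤ x ≤ L (j ≠ l): ∫sin²(jπx/L) dx = L/2, ∫sin(jπx/L)·sin(lπx/L) dx = 0; diagonal moments ∫x·sin²(jπx/L) dx = L²/4, ∫x²·sin²(jπx/L) dx = L³·(1/6 − 1/(4j²π²)); cross terms ∫x·sin(jπx/L)·sin(lπx/L) dx = 0 for j + l even and −4jlL²/(π²(j² − l²)²) for j + l odd, ∫x²·sin(jπx/L)·sin(lπx/L) dx = (−1)^(j+l)·4jlL³/(π²(j² − l²)²); higher powers the same way via product-to-sum and parts.
Normalization: ∫|φ|² dx = 1.8572.
⟨x⟩ = 0.81000 and ⟨x²⟩ = 0.68551.
(Δx)² = 0.68551 − (0.81000)² = 0.029412.

0.02941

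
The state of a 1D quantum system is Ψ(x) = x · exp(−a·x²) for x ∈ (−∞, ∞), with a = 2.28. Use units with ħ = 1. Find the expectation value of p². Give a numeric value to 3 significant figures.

p² Ψ = −ħ² d²Ψ/dx²; ⟨p²⟩ = −ħ² ∫ Ψ*·Ψ'' dx / ∫|Ψ|² dx.
Expand each integrand as polynomial × e^(−2ax²) and use ∫x^(2j)·e^(−2ax²) dx = (2j−1)!!/(4a)^j · √(π/(2a)), odd powers → 0; here √(π/(2a)) = 0.83003. Differentiate with the product rule, d/dx e^(−ax²) = −2ax·e^(−ax²).
State is unnormalized: ∫|Ψ|² dx = 0.091012, and ∫Ψ*·(−ħ² Ψ'') dx = 0.62252, so ⟨p²⟩ = 0.62252 / 0.091012.
⟨p²⟩ = 6.8400.

6.84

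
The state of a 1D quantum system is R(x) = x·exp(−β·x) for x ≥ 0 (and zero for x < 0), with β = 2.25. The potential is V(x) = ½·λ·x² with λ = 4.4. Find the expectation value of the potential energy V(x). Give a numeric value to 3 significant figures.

⟨V⟩ = ∫ V(x)·|R|² dx / ∫|R|² dx.
Every integrand reduces to terms xʲ·e^(−2βx) on [0, ∞); use ∫₀^∞ xʲ·e^(−2βx) dx = j!/(2β)^(j+1).
State is unnormalized: ∫|R|² dx = 0.021948, and ∫R*·V(x)·R dx = 0.028614, so ⟨V⟩ = 0.028614 / 0.021948.
⟨V⟩ = 1.3037.

1.30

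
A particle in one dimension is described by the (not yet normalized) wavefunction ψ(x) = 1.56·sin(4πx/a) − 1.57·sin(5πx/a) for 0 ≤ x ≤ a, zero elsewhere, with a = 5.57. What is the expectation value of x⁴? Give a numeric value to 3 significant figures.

⟨x⁴⟩ = ∫ x⁴·|ψ|² dx / ∫|ψ|² dx (integrals over the domain).
On 0 ≤ x ≤ a (j ≠ l): ∫sin²(jπx/a) dx = a/2, ∫sin(jπx/a)·sin(lπx/a) dx = 0; diagonal moments ∫x·sin²(jπx/a) dx = a²/4, ∫x²·sin²(jπx/a) dx = a³·(1/6 − 1/(4j²π²)); cross terms ∫x·sin(jπx/a)·sin(lπx/a) dx = 0 for j + l even and −4jla²/(π²(j² − l²)²) for j + l odd, ∫x²·sin(jπx/a)·sin(lπx/a) dx = (−1)^(j+l)·4jla³/(π²(j² − l²)²); higher powers the same way via product-to-sum and parts.
State is unnormalized: ∫|ψ|² dx = 13.642, and ∫ψ*·x⁴·ψ dx = 4580.1, so ⟨x⁴⟩ = 4580.1 / 13.642.
⟨x⁴⟩ = 335.72.

336.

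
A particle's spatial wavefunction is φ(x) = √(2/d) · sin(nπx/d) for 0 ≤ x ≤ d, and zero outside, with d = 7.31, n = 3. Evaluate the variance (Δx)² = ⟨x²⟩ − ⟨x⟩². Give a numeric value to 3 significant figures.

Compute ⟨x⟩ and ⟨x²⟩ separately, then (Δx)² = ⟨x²⟩ − ⟨x⟩².
With sin²θ = (1 − cos2θ)/2 on 0 ≤ x ≤ d: ∫sin²(nπx/d) dx = d/2, ∫x·sin²(nπx/d) dx = d²/4, ∫x²·sin²(nπx/d) dx = d³·(1/6 − 1/(4n²π²)); higher powers xᵏ the same way, integrating xᵏ·cos(2nπx/d) by parts.
⟨x⟩ = 3.6550 and ⟨x²⟩ = 17.511.
(Δx)² = 17.511 − (3.6550)² = 4.1522.

4.15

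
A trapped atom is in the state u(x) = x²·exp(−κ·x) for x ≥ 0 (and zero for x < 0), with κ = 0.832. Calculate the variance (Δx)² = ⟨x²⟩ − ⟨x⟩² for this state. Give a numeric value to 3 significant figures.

Compute ⟨x⟩ and ⟨x²⟩ separately, then (Δx)² = ⟨x²⟩ − ⟨x⟩².
Every integrand reduces to terms xʲ·e^(−2κx) on [0, ∞); use ∫₀^∞ xʲ·e^(−2κx) dx = j!/(2κ)^(j+1).
Normalization: ∫|u|² dx = 1.8812.
⟨x⟩ = 3.0048 and ⟨x²⟩ = 10.835.
(Δx)² = 10.835 − (3.0048)² = 1.8058.

1.81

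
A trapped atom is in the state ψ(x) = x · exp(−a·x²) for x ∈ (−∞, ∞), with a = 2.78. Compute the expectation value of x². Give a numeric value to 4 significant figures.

0.2698

⟨x²⟩ = ∫ x²·|ψ|² dx / ∫|ψ|² dx (integrals over the domain).
Expand each integrand as polynomial × e^(−2ax²) and use ∫x^(2j)·e^(−2ax²) dx = (2j−1)!!/(4a)^j · √(π/(2a)), odd powers → 0; here √(π/(2a)) = 0.75169.
State is unnormalized: ∫|ψ|² dx = 0.067598, and ∫ψ*·x²·ψ dx = 0.018237, so ⟨x²⟩ = 0.018237 / 0.067598.
⟨x²⟩ = 0.26978.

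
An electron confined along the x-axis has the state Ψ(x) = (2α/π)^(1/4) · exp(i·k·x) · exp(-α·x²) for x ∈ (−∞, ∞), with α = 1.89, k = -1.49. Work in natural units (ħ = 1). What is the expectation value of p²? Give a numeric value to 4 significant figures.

p² Ψ = −ħ² d²Ψ/dx²; ⟨p²⟩ = −ħ² ∫ Ψ*·Ψ'' dx.
Gaussian moments: ∫x^(2j)·e^(−2αx²) dx = (2j−1)!!/(4α)^j · √(π/(2α)), odd powers integrate to 0; here √(π/(2α)) = 0.91165. Derivatives: Ψ′ = (ik − 2αx)·Ψ, Ψ″ = ((ik − 2αx)² − 2α)·Ψ; the odd-in-x pieces drop out.
⟨p²⟩ = 4.1101.

4.110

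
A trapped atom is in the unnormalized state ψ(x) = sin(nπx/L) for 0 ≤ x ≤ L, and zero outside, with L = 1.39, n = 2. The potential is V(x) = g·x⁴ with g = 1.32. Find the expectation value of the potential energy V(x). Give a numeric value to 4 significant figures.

0.8654

⟨V⟩ = ∫ V(x)·|ψ|² dx / ∫|ψ|² dx.
With sin²θ = (1 − cos2θ)/2 on 0 ≤ x ≤ L: ∫sin²(nπx/L) dx = L/2, ∫x·sin²(nπx/L) dx = L²/4, ∫x²·sin²(nπx/L) dx = L³·(1/6 − 1/(4n²π²)); higher powers xᵏ the same way, integrating xᵏ·cos(2nπx/L) by parts.
State is unnormalized: ∫|ψ|² dx = 0.69500, and ∫ψ*·V(x)·ψ dx = 0.60148, so ⟨V⟩ = 0.60148 / 0.69500.
⟨V⟩ = 0.86544.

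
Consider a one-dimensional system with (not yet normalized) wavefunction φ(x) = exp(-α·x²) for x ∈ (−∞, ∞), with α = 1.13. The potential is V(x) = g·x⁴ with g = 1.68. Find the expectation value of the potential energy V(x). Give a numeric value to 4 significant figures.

⟨V⟩ = ∫ V(x)·|φ|² dx / ∫|φ|² dx.
Gaussian moments: ∫x^(2j)·e^(−2αx²) dx = (2j−1)!!/(4α)^j · √(π/(2α)), odd powers integrate to 0; here √(π/(2α)) = 1.1790.
State is unnormalized: ∫|φ|² dx = 1.1790, and ∫φ*·V(x)·φ dx = 0.29085, so ⟨V⟩ = 0.29085 / 1.1790.
⟨V⟩ = 0.24669.

0.2467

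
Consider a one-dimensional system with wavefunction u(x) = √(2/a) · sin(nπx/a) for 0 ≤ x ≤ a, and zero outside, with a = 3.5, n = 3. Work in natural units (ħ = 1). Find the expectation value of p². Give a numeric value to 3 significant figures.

p² u = −ħ² d²u/dx²; ⟨p²⟩ = −ħ² ∫ u*·u'' dx.
d/dx sin(nπx/a) = (nπ/a)·cos(nπx/a) and d²/dx² sin(nπx/a) = −(nπ/a)²·sin(nπx/a); on 0 ≤ x ≤ a, ∫sin²(nπx/a) dx = a/2 and ∫sin(nπx/a)·cos(nπx/a) dx = 0.
⟨p²⟩ = 7.2511.

7.25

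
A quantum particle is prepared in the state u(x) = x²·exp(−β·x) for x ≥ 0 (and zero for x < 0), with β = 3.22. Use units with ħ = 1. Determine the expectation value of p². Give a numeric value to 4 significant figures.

p² u = −ħ² d²u/dx²; ⟨p²⟩ = −ħ² ∫ u*·u'' dx / ∫|u|² dx.
Differentiate x²·exp(−β·x) with the product rule; every integrand then reduces to terms xʲ·e^(−2βx) on [0, ∞), with ∫₀^∞ xʲ·e^(−2βx) dx = j!/(2β)^(j+1).
State is unnormalized: ∫|u|² dx = 0.0021666, and ∫u*·(−ħ² u'') dx = 0.0074881, so ⟨p²⟩ = 0.0074881 / 0.0021666.
⟨p²⟩ = 3.4561.

3.456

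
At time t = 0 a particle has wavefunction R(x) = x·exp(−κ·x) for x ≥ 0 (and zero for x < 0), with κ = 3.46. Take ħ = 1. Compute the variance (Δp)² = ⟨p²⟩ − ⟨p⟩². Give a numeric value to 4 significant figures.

Compute ⟨p⟩ and ⟨p²⟩ separately; (Δp)² = ⟨p²⟩ − ⟨p⟩².
Differentiate x·exp(−κ·x) with the product rule; every integrand then reduces to terms xʲ·e^(−2κx) on [0, ∞), with ∫₀^∞ xʲ·e^(−2κx) dx = j!/(2κ)^(j+1).
Normalization: ∫|R|² dx = 0.0060355.
⟨p⟩ = 0.0000 and ⟨p²⟩ = 11.972.
(Δp)² = 11.972 − (0.0000)² = 11.972.

11.97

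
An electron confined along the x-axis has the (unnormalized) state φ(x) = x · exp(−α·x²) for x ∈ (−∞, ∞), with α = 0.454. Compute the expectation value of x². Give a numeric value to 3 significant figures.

⟨x²⟩ = ∫ x²·|φ|² dx / ∫|φ|² dx (integrals over the domain).
Expand each integrand as polynomial × e^(−2αx²) and use ∫x^(2j)·e^(−2αx²) dx = (2j−1)!!/(4α)^j · √(π/(2α)), odd powers → 0; here √(π/(2α)) = 1.8601.
State is unnormalized: ∫|φ|² dx = 1.0243, and ∫φ*·x²·φ dx = 1.6921, so ⟨x²⟩ = 1.6921 / 1.0243.
⟨x²⟩ = 1.6520.

1.65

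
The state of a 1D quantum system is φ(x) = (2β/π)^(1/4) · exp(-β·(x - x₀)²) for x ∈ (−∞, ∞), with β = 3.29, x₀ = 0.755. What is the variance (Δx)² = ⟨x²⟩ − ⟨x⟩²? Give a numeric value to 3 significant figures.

0.0760

Compute ⟨x⟩ and ⟨x²⟩ separately, then (Δx)² = ⟨x²⟩ − ⟨x⟩².
Gaussian moments (u = x − x₀): ∫u^(2j)·e^(−2βu²) du = (2j−1)!!/(4β)^j · √(π/(2β)), odd powers integrate to 0; here √(π/(2β)) = 0.69097.
⟨x⟩ = 0.75500 and ⟨x²⟩ = 0.64601.
(Δx)² = 0.64601 − (0.75500)² = 0.075988.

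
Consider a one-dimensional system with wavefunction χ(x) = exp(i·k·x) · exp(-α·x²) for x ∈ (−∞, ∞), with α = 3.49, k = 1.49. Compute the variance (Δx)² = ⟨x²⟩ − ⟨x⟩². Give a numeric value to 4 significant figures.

0.07163

Compute ⟨x⟩ and ⟨x²⟩ separately, then (Δx)² = ⟨x²⟩ − ⟨x⟩².
Gaussian moments: ∫x^(2j)·e^(−2αx²) dx = (2j−1)!!/(4α)^j · √(π/(2α)), odd powers integrate to 0; here √(π/(2α)) = 0.67088.
Normalization: ∫|χ|² dx = 0.67088.
⟨x⟩ = 0.0000 and ⟨x²⟩ = 0.071633.
(Δx)² = 0.071633 − (0.0000)² = 0.071633.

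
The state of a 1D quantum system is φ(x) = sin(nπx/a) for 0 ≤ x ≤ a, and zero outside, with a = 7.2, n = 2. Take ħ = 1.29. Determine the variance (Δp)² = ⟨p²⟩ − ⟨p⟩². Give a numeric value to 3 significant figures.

Compute ⟨p⟩ and ⟨p²⟩ separately; (Δp)² = ⟨p²⟩ − ⟨p⟩².
d/dx sin(nπx/a) = (nπ/a)·cos(nπx/a) and d²/dx² sin(nπx/a) = −(nπ/a)²·sin(nπx/a); on 0 ≤ x ≤ a, ∫sin²(nπx/a) dx = a/2 and ∫sin(nπx/a)·cos(nπx/a) dx = 0.
Normalization: ∫|φ|² dx = 3.6000.
⟨p⟩ = 0.0000 and ⟨p²⟩ = 1.2673.
(Δp)² = 1.2673 − (0.0000)² = 1.2673.

1.27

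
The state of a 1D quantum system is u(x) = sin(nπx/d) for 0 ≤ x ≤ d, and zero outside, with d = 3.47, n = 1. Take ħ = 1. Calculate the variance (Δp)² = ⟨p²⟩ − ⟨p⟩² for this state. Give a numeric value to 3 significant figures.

0.820

Compute ⟨p⟩ and ⟨p²⟩ separately; (Δp)² = ⟨p²⟩ − ⟨p⟩².
d/dx sin(nπx/d) = (nπ/d)·cos(nπx/d) and d²/dx² sin(nπx/d) = −(nπ/d)²·sin(nπx/d); on 0 ≤ x ≤ d, ∫sin²(nπx/d) dx = d/2 and ∫sin(nπx/d)·cos(nπx/d) dx = 0.
Normalization: ∫|u|² dx = 1.7350.
⟨p⟩ = 0.0000 and ⟨p²⟩ = 0.81967.
(Δp)² = 0.81967 − (0.0000)² = 0.81967.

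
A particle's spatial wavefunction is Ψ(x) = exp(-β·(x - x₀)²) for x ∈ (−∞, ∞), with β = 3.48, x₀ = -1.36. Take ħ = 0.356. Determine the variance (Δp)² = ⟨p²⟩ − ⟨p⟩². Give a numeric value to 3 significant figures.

Compute ⟨p⟩ and ⟨p²⟩ separately; (Δp)² = ⟨p²⟩ − ⟨p⟩².
Gaussian moments (u = x − x₀): ∫u^(2j)·e^(−2βu²) du = (2j−1)!!/(4β)^j · √(π/(2β)), odd powers integrate to 0; here √(π/(2β)) = 0.67185. Derivatives: d/dx e^(−βu²) = −2βu·e^(−βu²), d²/dx² e^(−βu²) = (4β²u² − 2β)·e^(−βu²).
Normalization: ∫|Ψ|² dx = 0.67185.
⟨p⟩ = 0.0000 and ⟨p²⟩ = 0.44104.
(Δp)² = 0.44104 − (0.0000)² = 0.44104.

0.441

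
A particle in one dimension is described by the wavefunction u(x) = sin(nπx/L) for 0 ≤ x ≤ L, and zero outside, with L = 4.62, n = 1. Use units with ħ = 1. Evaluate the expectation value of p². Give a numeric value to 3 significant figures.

0.462

p² u = −ħ² d²u/dx²; ⟨p²⟩ = −ħ² ∫ u*·u'' dx / ∫|u|² dx.
d/dx sin(nπx/L) = (nπ/L)·cos(nπx/L) and d²/dx² sin(nπx/L) = −(nπ/L)²·sin(nπx/L); on 0 ≤ x ≤ L, ∫sin²(nπx/L) dx = L/2 and ∫sin(nπx/L)·cos(nπx/L) dx = 0.
State is unnormalized: ∫|u|² dx = 2.3100, and ∫u*·(−ħ² u'') dx = 1.0681, so ⟨p²⟩ = 1.0681 / 2.3100.
⟨p²⟩ = 0.46240.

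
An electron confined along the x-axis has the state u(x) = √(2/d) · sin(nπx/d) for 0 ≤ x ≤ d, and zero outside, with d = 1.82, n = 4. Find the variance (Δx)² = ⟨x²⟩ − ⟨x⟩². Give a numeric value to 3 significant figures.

0.266

Compute ⟨x⟩ and ⟨x²⟩ separately, then (Δx)² = ⟨x²⟩ − ⟨x⟩².
With sin²θ = (1 − cos2θ)/2 on 0 ≤ x ≤ d: ∫sin²(nπx/d) dx = d/2, ∫x·sin²(nπx/d) dx = d²/4, ∫x²·sin²(nπx/d) dx = d³·(1/6 − 1/(4n²π²)); higher powers xᵏ the same way, integrating xᵏ·cos(2nπx/d) by parts.
⟨x⟩ = 0.91000 and ⟨x²⟩ = 1.0936.
(Δx)² = 1.0936 − (0.91000)² = 0.26555.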